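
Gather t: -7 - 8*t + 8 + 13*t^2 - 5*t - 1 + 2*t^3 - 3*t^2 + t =2*t^3 + 10*t^2 - 12*t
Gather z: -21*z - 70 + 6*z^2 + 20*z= 6*z^2 - z - 70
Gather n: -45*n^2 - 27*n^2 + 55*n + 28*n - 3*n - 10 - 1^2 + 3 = -72*n^2 + 80*n - 8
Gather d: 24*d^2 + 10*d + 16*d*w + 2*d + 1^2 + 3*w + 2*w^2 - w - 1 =24*d^2 + d*(16*w + 12) + 2*w^2 + 2*w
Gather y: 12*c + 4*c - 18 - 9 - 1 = 16*c - 28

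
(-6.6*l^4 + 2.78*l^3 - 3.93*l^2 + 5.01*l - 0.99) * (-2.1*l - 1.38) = 13.86*l^5 + 3.27*l^4 + 4.4166*l^3 - 5.0976*l^2 - 4.8348*l + 1.3662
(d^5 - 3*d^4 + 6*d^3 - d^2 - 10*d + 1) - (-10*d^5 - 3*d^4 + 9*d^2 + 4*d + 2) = 11*d^5 + 6*d^3 - 10*d^2 - 14*d - 1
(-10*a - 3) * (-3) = 30*a + 9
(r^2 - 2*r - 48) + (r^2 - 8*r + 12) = 2*r^2 - 10*r - 36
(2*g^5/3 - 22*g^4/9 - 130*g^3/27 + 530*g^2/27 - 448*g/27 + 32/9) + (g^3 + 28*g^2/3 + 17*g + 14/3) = 2*g^5/3 - 22*g^4/9 - 103*g^3/27 + 782*g^2/27 + 11*g/27 + 74/9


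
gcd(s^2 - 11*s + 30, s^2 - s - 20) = s - 5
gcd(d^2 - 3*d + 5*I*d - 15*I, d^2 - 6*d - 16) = 1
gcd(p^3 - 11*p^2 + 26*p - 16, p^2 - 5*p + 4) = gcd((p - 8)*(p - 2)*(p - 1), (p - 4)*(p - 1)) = p - 1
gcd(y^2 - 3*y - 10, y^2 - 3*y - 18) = 1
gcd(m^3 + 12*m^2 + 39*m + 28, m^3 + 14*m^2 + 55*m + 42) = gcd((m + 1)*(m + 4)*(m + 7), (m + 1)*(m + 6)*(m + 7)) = m^2 + 8*m + 7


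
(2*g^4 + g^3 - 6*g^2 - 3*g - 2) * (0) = 0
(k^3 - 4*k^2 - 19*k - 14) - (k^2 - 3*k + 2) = k^3 - 5*k^2 - 16*k - 16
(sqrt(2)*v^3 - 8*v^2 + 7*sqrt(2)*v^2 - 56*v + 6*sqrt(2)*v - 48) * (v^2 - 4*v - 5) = sqrt(2)*v^5 - 8*v^4 + 3*sqrt(2)*v^4 - 27*sqrt(2)*v^3 - 24*v^3 - 59*sqrt(2)*v^2 + 216*v^2 - 30*sqrt(2)*v + 472*v + 240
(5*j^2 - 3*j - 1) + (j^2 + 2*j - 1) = 6*j^2 - j - 2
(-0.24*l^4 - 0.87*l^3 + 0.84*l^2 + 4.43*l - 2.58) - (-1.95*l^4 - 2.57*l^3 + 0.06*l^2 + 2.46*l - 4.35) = 1.71*l^4 + 1.7*l^3 + 0.78*l^2 + 1.97*l + 1.77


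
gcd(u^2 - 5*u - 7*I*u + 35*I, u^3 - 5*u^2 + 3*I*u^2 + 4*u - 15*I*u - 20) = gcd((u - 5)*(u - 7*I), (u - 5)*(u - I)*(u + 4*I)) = u - 5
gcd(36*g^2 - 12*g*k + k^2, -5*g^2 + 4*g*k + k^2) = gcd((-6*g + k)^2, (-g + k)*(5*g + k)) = 1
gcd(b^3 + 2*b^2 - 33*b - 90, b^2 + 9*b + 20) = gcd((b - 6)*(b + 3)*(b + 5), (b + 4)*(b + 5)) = b + 5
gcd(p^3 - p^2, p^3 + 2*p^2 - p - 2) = p - 1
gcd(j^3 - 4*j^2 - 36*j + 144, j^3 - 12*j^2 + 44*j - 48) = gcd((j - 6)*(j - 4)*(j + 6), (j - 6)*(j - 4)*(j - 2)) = j^2 - 10*j + 24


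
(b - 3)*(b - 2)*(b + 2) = b^3 - 3*b^2 - 4*b + 12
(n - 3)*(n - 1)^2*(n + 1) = n^4 - 4*n^3 + 2*n^2 + 4*n - 3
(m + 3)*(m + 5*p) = m^2 + 5*m*p + 3*m + 15*p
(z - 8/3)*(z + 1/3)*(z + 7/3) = z^3 - 19*z/3 - 56/27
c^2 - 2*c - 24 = (c - 6)*(c + 4)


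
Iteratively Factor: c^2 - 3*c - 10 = (c - 5)*(c + 2)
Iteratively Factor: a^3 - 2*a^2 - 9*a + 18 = (a - 2)*(a^2 - 9) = (a - 3)*(a - 2)*(a + 3)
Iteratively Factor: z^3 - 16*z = (z + 4)*(z^2 - 4*z) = (z - 4)*(z + 4)*(z)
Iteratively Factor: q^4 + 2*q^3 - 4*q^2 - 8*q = (q + 2)*(q^3 - 4*q) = (q - 2)*(q + 2)*(q^2 + 2*q) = q*(q - 2)*(q + 2)*(q + 2)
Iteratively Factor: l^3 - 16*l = (l + 4)*(l^2 - 4*l) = l*(l + 4)*(l - 4)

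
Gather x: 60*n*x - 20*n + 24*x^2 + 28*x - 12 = -20*n + 24*x^2 + x*(60*n + 28) - 12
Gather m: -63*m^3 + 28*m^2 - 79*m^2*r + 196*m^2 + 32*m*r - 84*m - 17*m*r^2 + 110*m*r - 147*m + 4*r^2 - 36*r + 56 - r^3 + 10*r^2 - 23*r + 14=-63*m^3 + m^2*(224 - 79*r) + m*(-17*r^2 + 142*r - 231) - r^3 + 14*r^2 - 59*r + 70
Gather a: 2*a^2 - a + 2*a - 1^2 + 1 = 2*a^2 + a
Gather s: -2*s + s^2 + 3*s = s^2 + s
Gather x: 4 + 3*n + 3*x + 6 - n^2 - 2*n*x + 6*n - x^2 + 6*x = -n^2 + 9*n - x^2 + x*(9 - 2*n) + 10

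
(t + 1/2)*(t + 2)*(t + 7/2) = t^3 + 6*t^2 + 39*t/4 + 7/2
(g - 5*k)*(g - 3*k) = g^2 - 8*g*k + 15*k^2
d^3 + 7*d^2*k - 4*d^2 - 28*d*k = d*(d - 4)*(d + 7*k)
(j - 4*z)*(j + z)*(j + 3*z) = j^3 - 13*j*z^2 - 12*z^3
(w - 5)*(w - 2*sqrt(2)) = w^2 - 5*w - 2*sqrt(2)*w + 10*sqrt(2)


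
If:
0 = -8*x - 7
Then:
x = -7/8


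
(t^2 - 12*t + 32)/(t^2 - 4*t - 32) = (t - 4)/(t + 4)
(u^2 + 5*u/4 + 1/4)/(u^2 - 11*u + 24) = (4*u^2 + 5*u + 1)/(4*(u^2 - 11*u + 24))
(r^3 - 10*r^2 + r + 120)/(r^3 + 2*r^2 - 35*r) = (r^2 - 5*r - 24)/(r*(r + 7))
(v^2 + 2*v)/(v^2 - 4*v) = (v + 2)/(v - 4)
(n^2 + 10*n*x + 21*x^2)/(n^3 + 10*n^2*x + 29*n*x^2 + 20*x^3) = (n^2 + 10*n*x + 21*x^2)/(n^3 + 10*n^2*x + 29*n*x^2 + 20*x^3)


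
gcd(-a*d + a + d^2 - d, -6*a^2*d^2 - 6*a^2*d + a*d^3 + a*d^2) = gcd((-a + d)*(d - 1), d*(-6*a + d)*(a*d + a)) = 1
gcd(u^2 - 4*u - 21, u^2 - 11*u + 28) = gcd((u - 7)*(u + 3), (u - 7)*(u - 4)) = u - 7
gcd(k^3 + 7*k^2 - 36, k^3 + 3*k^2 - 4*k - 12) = k^2 + k - 6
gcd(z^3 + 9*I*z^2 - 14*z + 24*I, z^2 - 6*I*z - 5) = z - I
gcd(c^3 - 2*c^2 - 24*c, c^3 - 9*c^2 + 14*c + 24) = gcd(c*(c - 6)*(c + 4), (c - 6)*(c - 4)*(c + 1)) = c - 6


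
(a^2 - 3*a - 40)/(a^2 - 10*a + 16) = (a + 5)/(a - 2)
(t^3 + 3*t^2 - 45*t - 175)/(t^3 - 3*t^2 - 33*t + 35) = (t + 5)/(t - 1)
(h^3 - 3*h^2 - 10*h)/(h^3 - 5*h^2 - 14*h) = (h - 5)/(h - 7)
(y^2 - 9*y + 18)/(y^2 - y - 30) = (y - 3)/(y + 5)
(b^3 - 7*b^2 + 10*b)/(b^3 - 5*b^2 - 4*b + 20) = b/(b + 2)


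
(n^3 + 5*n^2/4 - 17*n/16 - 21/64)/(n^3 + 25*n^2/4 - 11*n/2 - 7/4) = (n^2 + n - 21/16)/(n^2 + 6*n - 7)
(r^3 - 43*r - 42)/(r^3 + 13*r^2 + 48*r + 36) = (r - 7)/(r + 6)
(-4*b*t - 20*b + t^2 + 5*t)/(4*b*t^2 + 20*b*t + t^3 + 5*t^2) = (-4*b + t)/(t*(4*b + t))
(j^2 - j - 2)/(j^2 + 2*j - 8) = (j + 1)/(j + 4)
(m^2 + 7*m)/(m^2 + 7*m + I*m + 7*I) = m/(m + I)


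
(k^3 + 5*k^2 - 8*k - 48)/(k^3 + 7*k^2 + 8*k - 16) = (k - 3)/(k - 1)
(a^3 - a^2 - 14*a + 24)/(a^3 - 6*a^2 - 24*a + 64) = (a - 3)/(a - 8)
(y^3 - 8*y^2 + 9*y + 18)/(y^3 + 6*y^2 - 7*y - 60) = (y^2 - 5*y - 6)/(y^2 + 9*y + 20)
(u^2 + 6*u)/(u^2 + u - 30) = u/(u - 5)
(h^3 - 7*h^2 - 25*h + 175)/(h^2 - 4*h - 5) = (h^2 - 2*h - 35)/(h + 1)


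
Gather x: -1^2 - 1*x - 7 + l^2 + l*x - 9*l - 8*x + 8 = l^2 - 9*l + x*(l - 9)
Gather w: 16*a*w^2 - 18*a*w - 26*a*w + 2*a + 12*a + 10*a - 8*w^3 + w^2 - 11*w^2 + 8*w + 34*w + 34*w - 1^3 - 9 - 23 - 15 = 24*a - 8*w^3 + w^2*(16*a - 10) + w*(76 - 44*a) - 48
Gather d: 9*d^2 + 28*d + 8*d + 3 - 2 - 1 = 9*d^2 + 36*d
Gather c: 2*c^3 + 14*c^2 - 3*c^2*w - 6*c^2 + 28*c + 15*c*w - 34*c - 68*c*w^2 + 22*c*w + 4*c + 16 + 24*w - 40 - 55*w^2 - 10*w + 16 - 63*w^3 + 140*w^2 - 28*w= 2*c^3 + c^2*(8 - 3*w) + c*(-68*w^2 + 37*w - 2) - 63*w^3 + 85*w^2 - 14*w - 8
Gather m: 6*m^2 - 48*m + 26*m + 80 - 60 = 6*m^2 - 22*m + 20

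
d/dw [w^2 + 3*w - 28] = 2*w + 3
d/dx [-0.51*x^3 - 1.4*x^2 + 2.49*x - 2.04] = -1.53*x^2 - 2.8*x + 2.49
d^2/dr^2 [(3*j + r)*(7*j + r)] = 2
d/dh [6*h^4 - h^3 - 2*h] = 24*h^3 - 3*h^2 - 2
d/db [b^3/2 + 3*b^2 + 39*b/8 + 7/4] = 3*b^2/2 + 6*b + 39/8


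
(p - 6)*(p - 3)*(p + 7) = p^3 - 2*p^2 - 45*p + 126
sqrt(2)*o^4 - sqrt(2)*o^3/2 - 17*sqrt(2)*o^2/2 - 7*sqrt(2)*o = o*(o - 7/2)*(o + 2)*(sqrt(2)*o + sqrt(2))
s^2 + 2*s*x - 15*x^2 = (s - 3*x)*(s + 5*x)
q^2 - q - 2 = (q - 2)*(q + 1)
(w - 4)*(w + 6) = w^2 + 2*w - 24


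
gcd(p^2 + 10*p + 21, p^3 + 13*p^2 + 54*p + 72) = p + 3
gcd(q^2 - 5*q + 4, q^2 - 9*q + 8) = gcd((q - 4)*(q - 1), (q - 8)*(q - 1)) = q - 1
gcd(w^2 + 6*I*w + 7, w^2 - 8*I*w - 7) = w - I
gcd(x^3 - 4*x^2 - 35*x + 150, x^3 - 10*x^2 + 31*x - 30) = x - 5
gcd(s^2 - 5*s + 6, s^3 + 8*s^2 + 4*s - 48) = s - 2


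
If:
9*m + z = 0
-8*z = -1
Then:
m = -1/72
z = 1/8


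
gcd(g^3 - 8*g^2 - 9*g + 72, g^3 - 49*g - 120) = g^2 - 5*g - 24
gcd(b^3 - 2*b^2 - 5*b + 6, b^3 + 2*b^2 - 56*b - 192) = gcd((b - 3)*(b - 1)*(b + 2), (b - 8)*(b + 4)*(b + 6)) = 1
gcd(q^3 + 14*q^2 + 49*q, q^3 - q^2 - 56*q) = q^2 + 7*q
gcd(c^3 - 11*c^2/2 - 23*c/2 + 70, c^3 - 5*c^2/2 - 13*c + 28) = c^2 - c/2 - 14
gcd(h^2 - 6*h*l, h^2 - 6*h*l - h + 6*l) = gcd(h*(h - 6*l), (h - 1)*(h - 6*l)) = h - 6*l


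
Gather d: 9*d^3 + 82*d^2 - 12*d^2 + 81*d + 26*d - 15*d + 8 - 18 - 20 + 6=9*d^3 + 70*d^2 + 92*d - 24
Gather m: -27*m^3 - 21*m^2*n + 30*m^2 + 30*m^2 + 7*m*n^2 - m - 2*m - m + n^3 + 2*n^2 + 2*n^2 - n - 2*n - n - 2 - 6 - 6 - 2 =-27*m^3 + m^2*(60 - 21*n) + m*(7*n^2 - 4) + n^3 + 4*n^2 - 4*n - 16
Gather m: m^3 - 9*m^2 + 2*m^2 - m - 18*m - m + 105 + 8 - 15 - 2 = m^3 - 7*m^2 - 20*m + 96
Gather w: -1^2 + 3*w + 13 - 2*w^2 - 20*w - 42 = -2*w^2 - 17*w - 30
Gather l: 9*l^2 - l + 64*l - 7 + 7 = 9*l^2 + 63*l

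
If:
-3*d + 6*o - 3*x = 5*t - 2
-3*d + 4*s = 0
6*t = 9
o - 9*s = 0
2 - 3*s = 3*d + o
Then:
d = 1/6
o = 9/8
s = 1/8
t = 3/2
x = 1/4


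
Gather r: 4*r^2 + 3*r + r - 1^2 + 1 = 4*r^2 + 4*r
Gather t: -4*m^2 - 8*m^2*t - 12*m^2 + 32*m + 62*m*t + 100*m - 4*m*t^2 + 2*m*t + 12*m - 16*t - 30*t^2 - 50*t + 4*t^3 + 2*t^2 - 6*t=-16*m^2 + 144*m + 4*t^3 + t^2*(-4*m - 28) + t*(-8*m^2 + 64*m - 72)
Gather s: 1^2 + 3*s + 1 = 3*s + 2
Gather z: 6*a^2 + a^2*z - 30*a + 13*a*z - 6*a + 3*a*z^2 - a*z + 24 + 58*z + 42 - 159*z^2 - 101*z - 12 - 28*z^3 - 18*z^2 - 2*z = 6*a^2 - 36*a - 28*z^3 + z^2*(3*a - 177) + z*(a^2 + 12*a - 45) + 54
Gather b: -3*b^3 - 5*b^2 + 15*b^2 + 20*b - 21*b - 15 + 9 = -3*b^3 + 10*b^2 - b - 6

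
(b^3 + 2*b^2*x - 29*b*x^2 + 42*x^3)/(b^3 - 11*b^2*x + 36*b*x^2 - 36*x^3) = (-b - 7*x)/(-b + 6*x)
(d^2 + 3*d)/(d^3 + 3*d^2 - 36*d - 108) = d/(d^2 - 36)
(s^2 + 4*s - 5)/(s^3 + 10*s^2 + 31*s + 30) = (s - 1)/(s^2 + 5*s + 6)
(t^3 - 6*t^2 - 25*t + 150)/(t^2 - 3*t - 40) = (t^2 - 11*t + 30)/(t - 8)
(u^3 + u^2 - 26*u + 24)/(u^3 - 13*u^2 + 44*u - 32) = (u + 6)/(u - 8)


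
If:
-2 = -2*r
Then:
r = 1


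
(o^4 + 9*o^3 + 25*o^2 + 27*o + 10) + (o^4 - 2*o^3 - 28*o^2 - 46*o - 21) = 2*o^4 + 7*o^3 - 3*o^2 - 19*o - 11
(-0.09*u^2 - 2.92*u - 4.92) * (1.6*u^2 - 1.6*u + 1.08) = -0.144*u^4 - 4.528*u^3 - 3.2972*u^2 + 4.7184*u - 5.3136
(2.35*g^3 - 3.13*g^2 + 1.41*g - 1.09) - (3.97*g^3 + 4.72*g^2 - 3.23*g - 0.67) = -1.62*g^3 - 7.85*g^2 + 4.64*g - 0.42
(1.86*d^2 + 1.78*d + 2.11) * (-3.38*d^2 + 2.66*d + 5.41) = -6.2868*d^4 - 1.0688*d^3 + 7.6656*d^2 + 15.2424*d + 11.4151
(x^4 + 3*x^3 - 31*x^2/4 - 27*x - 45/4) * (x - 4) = x^5 - x^4 - 79*x^3/4 + 4*x^2 + 387*x/4 + 45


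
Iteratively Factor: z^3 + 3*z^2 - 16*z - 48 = (z + 4)*(z^2 - z - 12) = (z + 3)*(z + 4)*(z - 4)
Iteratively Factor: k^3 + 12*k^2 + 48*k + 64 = (k + 4)*(k^2 + 8*k + 16) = (k + 4)^2*(k + 4)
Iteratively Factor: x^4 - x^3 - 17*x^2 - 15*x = (x + 3)*(x^3 - 4*x^2 - 5*x) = (x - 5)*(x + 3)*(x^2 + x) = x*(x - 5)*(x + 3)*(x + 1)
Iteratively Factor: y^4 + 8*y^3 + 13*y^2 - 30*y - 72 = (y + 3)*(y^3 + 5*y^2 - 2*y - 24) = (y + 3)*(y + 4)*(y^2 + y - 6) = (y - 2)*(y + 3)*(y + 4)*(y + 3)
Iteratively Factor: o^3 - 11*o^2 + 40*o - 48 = (o - 4)*(o^2 - 7*o + 12) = (o - 4)*(o - 3)*(o - 4)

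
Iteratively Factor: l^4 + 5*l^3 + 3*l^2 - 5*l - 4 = (l + 1)*(l^3 + 4*l^2 - l - 4) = (l + 1)*(l + 4)*(l^2 - 1) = (l - 1)*(l + 1)*(l + 4)*(l + 1)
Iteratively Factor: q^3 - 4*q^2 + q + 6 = (q - 2)*(q^2 - 2*q - 3) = (q - 2)*(q + 1)*(q - 3)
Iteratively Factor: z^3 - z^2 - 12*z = (z)*(z^2 - z - 12) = z*(z - 4)*(z + 3)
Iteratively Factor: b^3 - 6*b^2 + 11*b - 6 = (b - 2)*(b^2 - 4*b + 3) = (b - 3)*(b - 2)*(b - 1)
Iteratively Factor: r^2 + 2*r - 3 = (r - 1)*(r + 3)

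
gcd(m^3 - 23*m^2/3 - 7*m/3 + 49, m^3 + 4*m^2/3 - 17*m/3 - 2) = 1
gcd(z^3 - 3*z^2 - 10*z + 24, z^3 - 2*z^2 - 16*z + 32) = z^2 - 6*z + 8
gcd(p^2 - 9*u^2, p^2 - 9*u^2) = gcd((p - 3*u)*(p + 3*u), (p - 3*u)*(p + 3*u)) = p^2 - 9*u^2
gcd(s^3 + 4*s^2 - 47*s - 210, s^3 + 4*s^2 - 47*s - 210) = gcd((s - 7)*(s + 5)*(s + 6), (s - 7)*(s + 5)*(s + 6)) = s^3 + 4*s^2 - 47*s - 210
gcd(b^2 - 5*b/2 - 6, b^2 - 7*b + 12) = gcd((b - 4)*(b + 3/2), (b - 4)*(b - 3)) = b - 4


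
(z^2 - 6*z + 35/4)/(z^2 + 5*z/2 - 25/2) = (z - 7/2)/(z + 5)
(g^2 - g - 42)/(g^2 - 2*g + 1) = (g^2 - g - 42)/(g^2 - 2*g + 1)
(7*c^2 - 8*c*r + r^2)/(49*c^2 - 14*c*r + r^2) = (-c + r)/(-7*c + r)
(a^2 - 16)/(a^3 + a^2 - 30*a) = (a^2 - 16)/(a*(a^2 + a - 30))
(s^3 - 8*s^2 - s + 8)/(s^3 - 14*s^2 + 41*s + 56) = (s - 1)/(s - 7)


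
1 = 1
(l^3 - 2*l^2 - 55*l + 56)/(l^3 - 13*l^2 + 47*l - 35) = (l^2 - l - 56)/(l^2 - 12*l + 35)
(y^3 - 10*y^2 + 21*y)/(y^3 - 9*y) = (y - 7)/(y + 3)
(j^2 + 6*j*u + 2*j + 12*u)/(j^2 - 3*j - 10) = (j + 6*u)/(j - 5)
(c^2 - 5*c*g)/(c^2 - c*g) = (c - 5*g)/(c - g)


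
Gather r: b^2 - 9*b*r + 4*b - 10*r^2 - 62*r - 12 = b^2 + 4*b - 10*r^2 + r*(-9*b - 62) - 12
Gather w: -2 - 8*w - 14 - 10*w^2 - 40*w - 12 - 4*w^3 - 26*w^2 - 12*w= -4*w^3 - 36*w^2 - 60*w - 28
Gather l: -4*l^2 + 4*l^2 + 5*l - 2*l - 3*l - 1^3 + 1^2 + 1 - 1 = 0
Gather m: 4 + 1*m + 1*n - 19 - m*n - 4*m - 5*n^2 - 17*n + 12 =m*(-n - 3) - 5*n^2 - 16*n - 3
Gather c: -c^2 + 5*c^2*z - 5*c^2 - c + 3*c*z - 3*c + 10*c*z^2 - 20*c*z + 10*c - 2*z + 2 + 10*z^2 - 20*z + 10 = c^2*(5*z - 6) + c*(10*z^2 - 17*z + 6) + 10*z^2 - 22*z + 12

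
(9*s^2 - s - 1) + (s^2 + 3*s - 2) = 10*s^2 + 2*s - 3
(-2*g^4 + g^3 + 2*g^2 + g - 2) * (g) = -2*g^5 + g^4 + 2*g^3 + g^2 - 2*g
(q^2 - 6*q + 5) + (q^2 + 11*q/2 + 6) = 2*q^2 - q/2 + 11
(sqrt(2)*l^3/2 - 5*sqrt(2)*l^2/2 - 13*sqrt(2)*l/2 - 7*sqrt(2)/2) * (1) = sqrt(2)*l^3/2 - 5*sqrt(2)*l^2/2 - 13*sqrt(2)*l/2 - 7*sqrt(2)/2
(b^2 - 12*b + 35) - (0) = b^2 - 12*b + 35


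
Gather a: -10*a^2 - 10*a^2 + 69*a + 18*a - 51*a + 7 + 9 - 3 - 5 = -20*a^2 + 36*a + 8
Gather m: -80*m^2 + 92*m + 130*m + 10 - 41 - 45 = -80*m^2 + 222*m - 76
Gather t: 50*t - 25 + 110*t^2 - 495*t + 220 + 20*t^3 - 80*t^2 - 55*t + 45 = 20*t^3 + 30*t^2 - 500*t + 240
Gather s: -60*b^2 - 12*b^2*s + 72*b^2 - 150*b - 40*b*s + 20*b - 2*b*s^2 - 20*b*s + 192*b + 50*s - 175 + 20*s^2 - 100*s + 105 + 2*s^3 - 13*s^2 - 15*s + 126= 12*b^2 + 62*b + 2*s^3 + s^2*(7 - 2*b) + s*(-12*b^2 - 60*b - 65) + 56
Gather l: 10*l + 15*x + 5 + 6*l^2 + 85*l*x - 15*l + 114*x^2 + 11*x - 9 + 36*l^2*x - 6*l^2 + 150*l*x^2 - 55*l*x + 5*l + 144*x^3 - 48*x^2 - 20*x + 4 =36*l^2*x + l*(150*x^2 + 30*x) + 144*x^3 + 66*x^2 + 6*x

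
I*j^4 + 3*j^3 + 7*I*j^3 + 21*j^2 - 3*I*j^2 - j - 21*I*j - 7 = (j + 7)*(j - I)^2*(I*j + 1)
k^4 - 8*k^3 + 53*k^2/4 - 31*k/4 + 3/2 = (k - 6)*(k - 1)*(k - 1/2)^2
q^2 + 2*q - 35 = (q - 5)*(q + 7)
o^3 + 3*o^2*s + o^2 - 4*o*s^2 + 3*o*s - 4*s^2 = (o + 1)*(o - s)*(o + 4*s)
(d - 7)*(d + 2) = d^2 - 5*d - 14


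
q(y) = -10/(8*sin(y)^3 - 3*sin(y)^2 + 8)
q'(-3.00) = -0.21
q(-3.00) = -1.26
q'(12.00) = 2.46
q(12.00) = -1.69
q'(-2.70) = -1.35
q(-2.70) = -1.46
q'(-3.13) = -0.01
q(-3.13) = -1.25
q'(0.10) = -0.06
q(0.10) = -1.25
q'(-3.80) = -0.55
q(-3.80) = -1.15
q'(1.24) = 0.35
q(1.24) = -0.83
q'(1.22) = 0.37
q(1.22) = -0.83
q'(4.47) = -14.83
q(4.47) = 4.66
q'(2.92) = 0.02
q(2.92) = -1.26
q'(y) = -10*(-24*sin(y)^2*cos(y) + 6*sin(y)*cos(y))/(8*sin(y)^3 - 3*sin(y)^2 + 8)^2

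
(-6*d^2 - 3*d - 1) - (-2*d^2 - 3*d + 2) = -4*d^2 - 3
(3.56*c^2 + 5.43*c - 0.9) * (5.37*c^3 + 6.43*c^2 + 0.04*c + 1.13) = 19.1172*c^5 + 52.0499*c^4 + 30.2243*c^3 - 1.547*c^2 + 6.0999*c - 1.017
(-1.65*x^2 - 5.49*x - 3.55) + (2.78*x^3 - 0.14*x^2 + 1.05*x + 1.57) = 2.78*x^3 - 1.79*x^2 - 4.44*x - 1.98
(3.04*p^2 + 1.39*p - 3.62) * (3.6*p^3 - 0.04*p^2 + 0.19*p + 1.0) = 10.944*p^5 + 4.8824*p^4 - 12.51*p^3 + 3.4489*p^2 + 0.7022*p - 3.62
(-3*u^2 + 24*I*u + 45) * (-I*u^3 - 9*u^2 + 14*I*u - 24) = 3*I*u^5 + 51*u^4 - 303*I*u^3 - 669*u^2 + 54*I*u - 1080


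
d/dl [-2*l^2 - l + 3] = -4*l - 1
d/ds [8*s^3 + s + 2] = 24*s^2 + 1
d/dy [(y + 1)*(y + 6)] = 2*y + 7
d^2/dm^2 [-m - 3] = 0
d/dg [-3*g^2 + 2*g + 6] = 2 - 6*g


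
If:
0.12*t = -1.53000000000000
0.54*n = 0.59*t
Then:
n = -13.93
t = -12.75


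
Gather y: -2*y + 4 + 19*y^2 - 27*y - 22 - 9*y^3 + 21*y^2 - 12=-9*y^3 + 40*y^2 - 29*y - 30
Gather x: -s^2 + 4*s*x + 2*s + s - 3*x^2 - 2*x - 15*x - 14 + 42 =-s^2 + 3*s - 3*x^2 + x*(4*s - 17) + 28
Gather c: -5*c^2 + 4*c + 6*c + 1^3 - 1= -5*c^2 + 10*c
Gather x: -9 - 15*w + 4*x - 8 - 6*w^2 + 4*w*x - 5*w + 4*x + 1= -6*w^2 - 20*w + x*(4*w + 8) - 16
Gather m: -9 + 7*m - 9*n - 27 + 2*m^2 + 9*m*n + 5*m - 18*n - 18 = 2*m^2 + m*(9*n + 12) - 27*n - 54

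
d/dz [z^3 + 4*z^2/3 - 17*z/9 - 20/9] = 3*z^2 + 8*z/3 - 17/9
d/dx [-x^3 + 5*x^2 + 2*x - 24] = -3*x^2 + 10*x + 2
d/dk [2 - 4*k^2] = -8*k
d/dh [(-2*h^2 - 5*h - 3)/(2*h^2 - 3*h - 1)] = 4*(4*h^2 + 4*h - 1)/(4*h^4 - 12*h^3 + 5*h^2 + 6*h + 1)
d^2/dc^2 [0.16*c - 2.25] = 0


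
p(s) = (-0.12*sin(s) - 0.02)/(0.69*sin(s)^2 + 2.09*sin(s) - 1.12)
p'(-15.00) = -0.03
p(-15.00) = -0.03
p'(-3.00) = -0.09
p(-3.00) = 0.00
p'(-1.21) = 0.01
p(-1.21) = -0.04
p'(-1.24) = 0.01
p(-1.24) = -0.04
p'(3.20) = -0.11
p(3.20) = 0.01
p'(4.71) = -0.00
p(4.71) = -0.04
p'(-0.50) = 0.04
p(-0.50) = -0.02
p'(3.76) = -0.03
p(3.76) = -0.02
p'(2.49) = -1.10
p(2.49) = -0.23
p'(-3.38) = -0.53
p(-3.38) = 0.08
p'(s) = (-1.38*sin(s)*cos(s) - 2.09*cos(s))*(-0.12*sin(s) - 0.02)/(0.69*sin(s)^2 + 2.09*sin(s) - 1.12)^2 - 0.12*cos(s)/(0.69*sin(s)^2 + 2.09*sin(s) - 1.12)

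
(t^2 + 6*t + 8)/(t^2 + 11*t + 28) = (t + 2)/(t + 7)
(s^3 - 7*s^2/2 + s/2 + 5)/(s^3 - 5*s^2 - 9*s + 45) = (2*s^3 - 7*s^2 + s + 10)/(2*(s^3 - 5*s^2 - 9*s + 45))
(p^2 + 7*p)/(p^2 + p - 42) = p/(p - 6)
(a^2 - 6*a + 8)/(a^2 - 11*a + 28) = (a - 2)/(a - 7)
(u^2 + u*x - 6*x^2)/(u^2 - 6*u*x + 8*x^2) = (-u - 3*x)/(-u + 4*x)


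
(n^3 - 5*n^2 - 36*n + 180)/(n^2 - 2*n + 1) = (n^3 - 5*n^2 - 36*n + 180)/(n^2 - 2*n + 1)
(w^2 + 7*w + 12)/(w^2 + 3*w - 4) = (w + 3)/(w - 1)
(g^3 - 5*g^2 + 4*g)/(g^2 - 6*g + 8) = g*(g - 1)/(g - 2)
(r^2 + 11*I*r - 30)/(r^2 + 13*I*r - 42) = (r + 5*I)/(r + 7*I)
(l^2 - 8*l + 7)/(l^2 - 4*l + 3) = (l - 7)/(l - 3)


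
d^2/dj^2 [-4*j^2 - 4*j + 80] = -8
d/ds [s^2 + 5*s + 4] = 2*s + 5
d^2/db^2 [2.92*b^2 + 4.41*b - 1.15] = 5.84000000000000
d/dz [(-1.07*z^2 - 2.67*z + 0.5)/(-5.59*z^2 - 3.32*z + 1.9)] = (-11.3729*z^2 + 1.524*z - 3.413)/(31.2481*z^4 + 37.1176*z^3 - 10.2196*z^2 - 12.616*z + 3.61)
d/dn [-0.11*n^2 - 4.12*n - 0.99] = -0.22*n - 4.12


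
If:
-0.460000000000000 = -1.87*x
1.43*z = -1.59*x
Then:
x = 0.25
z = -0.27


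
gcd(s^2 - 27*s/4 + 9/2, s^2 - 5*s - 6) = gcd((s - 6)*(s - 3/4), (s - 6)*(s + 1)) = s - 6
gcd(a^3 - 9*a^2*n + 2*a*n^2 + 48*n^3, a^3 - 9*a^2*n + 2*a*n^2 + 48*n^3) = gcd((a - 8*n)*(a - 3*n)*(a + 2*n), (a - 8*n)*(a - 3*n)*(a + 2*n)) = a^3 - 9*a^2*n + 2*a*n^2 + 48*n^3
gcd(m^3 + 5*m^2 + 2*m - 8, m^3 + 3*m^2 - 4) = m^2 + m - 2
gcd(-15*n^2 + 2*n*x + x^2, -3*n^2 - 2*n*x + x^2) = -3*n + x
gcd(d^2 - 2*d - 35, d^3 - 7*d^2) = d - 7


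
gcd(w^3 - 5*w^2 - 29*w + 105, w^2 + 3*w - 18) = w - 3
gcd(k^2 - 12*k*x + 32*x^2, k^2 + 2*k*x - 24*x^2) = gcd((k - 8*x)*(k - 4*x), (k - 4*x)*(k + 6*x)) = -k + 4*x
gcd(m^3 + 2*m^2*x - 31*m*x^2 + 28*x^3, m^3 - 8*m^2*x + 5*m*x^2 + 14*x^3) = 1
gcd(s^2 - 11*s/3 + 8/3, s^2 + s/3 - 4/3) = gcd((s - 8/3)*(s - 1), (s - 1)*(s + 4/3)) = s - 1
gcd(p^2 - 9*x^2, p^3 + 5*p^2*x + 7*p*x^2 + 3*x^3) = p + 3*x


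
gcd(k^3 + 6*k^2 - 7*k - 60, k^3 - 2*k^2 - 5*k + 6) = k - 3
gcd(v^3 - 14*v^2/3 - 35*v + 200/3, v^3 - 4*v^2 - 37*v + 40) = v^2 - 3*v - 40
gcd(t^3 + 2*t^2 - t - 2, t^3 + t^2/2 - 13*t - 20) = t + 2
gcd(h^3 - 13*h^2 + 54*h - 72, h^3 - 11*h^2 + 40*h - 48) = h^2 - 7*h + 12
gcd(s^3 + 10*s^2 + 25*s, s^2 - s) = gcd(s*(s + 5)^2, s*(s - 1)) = s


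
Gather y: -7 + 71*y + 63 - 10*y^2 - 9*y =-10*y^2 + 62*y + 56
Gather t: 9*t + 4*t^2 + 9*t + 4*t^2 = 8*t^2 + 18*t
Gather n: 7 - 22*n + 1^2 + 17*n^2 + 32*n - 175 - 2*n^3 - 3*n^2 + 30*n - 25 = -2*n^3 + 14*n^2 + 40*n - 192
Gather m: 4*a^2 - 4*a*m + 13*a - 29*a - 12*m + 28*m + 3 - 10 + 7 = 4*a^2 - 16*a + m*(16 - 4*a)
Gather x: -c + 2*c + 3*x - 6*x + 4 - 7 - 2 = c - 3*x - 5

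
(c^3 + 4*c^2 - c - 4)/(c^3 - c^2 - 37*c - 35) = (c^2 + 3*c - 4)/(c^2 - 2*c - 35)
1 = 1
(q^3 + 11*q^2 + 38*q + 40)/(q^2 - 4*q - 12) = (q^2 + 9*q + 20)/(q - 6)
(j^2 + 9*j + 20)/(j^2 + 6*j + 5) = (j + 4)/(j + 1)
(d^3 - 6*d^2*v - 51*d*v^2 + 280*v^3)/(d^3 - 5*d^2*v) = 1 - v/d - 56*v^2/d^2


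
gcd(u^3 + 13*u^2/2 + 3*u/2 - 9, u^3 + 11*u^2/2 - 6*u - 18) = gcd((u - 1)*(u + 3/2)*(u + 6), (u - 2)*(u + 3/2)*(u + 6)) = u^2 + 15*u/2 + 9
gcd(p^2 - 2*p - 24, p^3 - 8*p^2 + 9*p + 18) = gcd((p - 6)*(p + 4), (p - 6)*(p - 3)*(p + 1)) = p - 6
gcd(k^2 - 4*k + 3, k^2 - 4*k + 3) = k^2 - 4*k + 3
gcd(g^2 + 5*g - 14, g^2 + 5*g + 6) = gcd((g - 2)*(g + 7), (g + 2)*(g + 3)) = 1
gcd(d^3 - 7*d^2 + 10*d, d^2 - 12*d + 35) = d - 5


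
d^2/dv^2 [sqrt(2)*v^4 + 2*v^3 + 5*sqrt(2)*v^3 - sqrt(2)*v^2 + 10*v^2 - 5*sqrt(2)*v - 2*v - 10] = 12*sqrt(2)*v^2 + 12*v + 30*sqrt(2)*v - 2*sqrt(2) + 20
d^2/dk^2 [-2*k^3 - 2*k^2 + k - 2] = -12*k - 4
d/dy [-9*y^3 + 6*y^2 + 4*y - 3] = -27*y^2 + 12*y + 4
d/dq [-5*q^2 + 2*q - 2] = 2 - 10*q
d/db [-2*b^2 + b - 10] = 1 - 4*b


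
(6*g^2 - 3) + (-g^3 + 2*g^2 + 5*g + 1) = -g^3 + 8*g^2 + 5*g - 2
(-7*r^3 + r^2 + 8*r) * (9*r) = -63*r^4 + 9*r^3 + 72*r^2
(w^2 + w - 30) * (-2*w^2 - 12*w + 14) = -2*w^4 - 14*w^3 + 62*w^2 + 374*w - 420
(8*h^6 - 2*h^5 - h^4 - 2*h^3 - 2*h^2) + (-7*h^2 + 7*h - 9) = 8*h^6 - 2*h^5 - h^4 - 2*h^3 - 9*h^2 + 7*h - 9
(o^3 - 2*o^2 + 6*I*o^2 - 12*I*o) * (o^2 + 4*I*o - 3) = o^5 - 2*o^4 + 10*I*o^4 - 27*o^3 - 20*I*o^3 + 54*o^2 - 18*I*o^2 + 36*I*o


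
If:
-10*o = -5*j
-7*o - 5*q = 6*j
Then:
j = -10*q/19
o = -5*q/19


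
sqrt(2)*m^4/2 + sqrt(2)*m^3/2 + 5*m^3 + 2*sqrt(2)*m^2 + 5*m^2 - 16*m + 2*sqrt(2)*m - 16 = (m - sqrt(2))*(m + 2*sqrt(2))*(m + 4*sqrt(2))*(sqrt(2)*m/2 + sqrt(2)/2)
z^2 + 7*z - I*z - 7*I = (z + 7)*(z - I)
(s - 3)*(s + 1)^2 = s^3 - s^2 - 5*s - 3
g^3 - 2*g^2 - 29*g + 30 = (g - 6)*(g - 1)*(g + 5)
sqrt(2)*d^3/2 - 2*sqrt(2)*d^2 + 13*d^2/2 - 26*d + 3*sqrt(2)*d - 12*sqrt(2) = (d - 4)*(d + 6*sqrt(2))*(sqrt(2)*d/2 + 1/2)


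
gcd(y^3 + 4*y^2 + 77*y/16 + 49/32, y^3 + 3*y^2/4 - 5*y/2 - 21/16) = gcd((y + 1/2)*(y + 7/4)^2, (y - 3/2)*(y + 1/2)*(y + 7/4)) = y^2 + 9*y/4 + 7/8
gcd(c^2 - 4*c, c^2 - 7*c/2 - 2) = c - 4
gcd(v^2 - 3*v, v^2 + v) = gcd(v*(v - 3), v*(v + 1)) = v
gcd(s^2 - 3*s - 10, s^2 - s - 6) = s + 2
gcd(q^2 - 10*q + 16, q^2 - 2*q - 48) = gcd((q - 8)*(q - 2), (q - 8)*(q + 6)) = q - 8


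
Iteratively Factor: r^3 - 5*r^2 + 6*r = (r)*(r^2 - 5*r + 6) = r*(r - 2)*(r - 3)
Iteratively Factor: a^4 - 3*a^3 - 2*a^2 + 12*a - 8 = (a - 2)*(a^3 - a^2 - 4*a + 4) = (a - 2)*(a + 2)*(a^2 - 3*a + 2) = (a - 2)*(a - 1)*(a + 2)*(a - 2)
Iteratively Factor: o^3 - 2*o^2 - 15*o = (o - 5)*(o^2 + 3*o) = (o - 5)*(o + 3)*(o)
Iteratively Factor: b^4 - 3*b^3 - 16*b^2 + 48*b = (b - 3)*(b^3 - 16*b) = b*(b - 3)*(b^2 - 16) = b*(b - 3)*(b + 4)*(b - 4)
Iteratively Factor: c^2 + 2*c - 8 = (c - 2)*(c + 4)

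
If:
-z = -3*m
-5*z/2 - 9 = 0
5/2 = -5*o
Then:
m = -6/5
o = -1/2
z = -18/5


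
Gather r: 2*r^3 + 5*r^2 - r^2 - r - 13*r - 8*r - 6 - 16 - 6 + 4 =2*r^3 + 4*r^2 - 22*r - 24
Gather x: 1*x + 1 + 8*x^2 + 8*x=8*x^2 + 9*x + 1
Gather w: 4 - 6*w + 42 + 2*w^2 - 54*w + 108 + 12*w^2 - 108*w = 14*w^2 - 168*w + 154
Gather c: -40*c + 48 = 48 - 40*c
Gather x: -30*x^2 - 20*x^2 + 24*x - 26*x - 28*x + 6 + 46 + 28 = -50*x^2 - 30*x + 80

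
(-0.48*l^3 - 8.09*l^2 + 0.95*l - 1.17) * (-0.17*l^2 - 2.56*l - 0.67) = 0.0816*l^5 + 2.6041*l^4 + 20.8705*l^3 + 3.1872*l^2 + 2.3587*l + 0.7839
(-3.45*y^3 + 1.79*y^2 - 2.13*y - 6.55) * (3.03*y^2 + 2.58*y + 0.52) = -10.4535*y^5 - 3.4773*y^4 - 3.6297*y^3 - 24.4111*y^2 - 18.0066*y - 3.406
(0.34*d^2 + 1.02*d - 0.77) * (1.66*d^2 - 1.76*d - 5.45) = 0.5644*d^4 + 1.0948*d^3 - 4.9264*d^2 - 4.2038*d + 4.1965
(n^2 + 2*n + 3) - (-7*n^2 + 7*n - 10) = 8*n^2 - 5*n + 13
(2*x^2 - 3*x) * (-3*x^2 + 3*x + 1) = -6*x^4 + 15*x^3 - 7*x^2 - 3*x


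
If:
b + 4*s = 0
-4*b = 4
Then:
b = -1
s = 1/4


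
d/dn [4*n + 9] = 4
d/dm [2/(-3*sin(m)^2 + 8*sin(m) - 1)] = 4*(3*sin(m) - 4)*cos(m)/(3*sin(m)^2 - 8*sin(m) + 1)^2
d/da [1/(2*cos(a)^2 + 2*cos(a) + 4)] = (2*cos(a) + 1)*sin(a)/(2*(cos(a)^2 + cos(a) + 2)^2)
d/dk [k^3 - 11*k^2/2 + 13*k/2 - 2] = 3*k^2 - 11*k + 13/2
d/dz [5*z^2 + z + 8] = 10*z + 1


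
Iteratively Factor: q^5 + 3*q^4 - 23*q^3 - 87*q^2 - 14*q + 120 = (q - 1)*(q^4 + 4*q^3 - 19*q^2 - 106*q - 120) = (q - 5)*(q - 1)*(q^3 + 9*q^2 + 26*q + 24) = (q - 5)*(q - 1)*(q + 4)*(q^2 + 5*q + 6) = (q - 5)*(q - 1)*(q + 3)*(q + 4)*(q + 2)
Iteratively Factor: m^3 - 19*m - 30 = (m + 3)*(m^2 - 3*m - 10) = (m + 2)*(m + 3)*(m - 5)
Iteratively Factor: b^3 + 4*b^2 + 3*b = (b + 1)*(b^2 + 3*b) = (b + 1)*(b + 3)*(b)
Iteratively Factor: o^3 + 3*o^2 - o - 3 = (o - 1)*(o^2 + 4*o + 3) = (o - 1)*(o + 3)*(o + 1)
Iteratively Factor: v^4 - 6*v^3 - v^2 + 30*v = (v - 5)*(v^3 - v^2 - 6*v) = (v - 5)*(v + 2)*(v^2 - 3*v) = v*(v - 5)*(v + 2)*(v - 3)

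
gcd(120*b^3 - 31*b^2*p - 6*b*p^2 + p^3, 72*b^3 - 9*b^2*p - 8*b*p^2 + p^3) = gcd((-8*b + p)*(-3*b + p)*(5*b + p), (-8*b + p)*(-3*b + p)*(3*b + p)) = 24*b^2 - 11*b*p + p^2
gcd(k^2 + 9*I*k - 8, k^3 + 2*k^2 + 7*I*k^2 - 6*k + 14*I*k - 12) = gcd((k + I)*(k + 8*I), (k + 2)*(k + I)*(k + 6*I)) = k + I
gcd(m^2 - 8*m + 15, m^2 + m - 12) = m - 3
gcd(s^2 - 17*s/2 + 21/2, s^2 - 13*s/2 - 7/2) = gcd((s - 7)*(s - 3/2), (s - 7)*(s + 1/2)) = s - 7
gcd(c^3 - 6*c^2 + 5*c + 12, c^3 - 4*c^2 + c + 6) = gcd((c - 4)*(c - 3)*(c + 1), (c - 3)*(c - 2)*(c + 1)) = c^2 - 2*c - 3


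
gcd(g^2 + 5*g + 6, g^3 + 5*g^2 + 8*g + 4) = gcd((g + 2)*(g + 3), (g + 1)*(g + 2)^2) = g + 2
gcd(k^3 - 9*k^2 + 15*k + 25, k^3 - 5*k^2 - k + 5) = k^2 - 4*k - 5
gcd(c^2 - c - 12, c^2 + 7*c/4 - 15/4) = c + 3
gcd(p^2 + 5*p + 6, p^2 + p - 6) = p + 3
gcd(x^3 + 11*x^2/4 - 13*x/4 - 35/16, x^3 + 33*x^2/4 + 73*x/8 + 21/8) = x + 1/2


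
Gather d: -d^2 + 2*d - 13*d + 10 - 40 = -d^2 - 11*d - 30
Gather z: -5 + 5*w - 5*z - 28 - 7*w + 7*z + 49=-2*w + 2*z + 16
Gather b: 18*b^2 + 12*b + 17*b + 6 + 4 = 18*b^2 + 29*b + 10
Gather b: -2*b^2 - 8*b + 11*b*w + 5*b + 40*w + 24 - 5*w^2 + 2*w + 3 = -2*b^2 + b*(11*w - 3) - 5*w^2 + 42*w + 27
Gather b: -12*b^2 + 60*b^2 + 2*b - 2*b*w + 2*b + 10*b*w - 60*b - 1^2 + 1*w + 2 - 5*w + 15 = 48*b^2 + b*(8*w - 56) - 4*w + 16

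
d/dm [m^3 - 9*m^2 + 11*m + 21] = 3*m^2 - 18*m + 11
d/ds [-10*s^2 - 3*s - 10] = -20*s - 3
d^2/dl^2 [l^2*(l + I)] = 6*l + 2*I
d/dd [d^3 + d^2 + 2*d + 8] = 3*d^2 + 2*d + 2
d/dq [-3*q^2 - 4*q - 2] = -6*q - 4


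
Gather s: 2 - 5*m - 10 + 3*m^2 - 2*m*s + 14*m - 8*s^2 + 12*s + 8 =3*m^2 + 9*m - 8*s^2 + s*(12 - 2*m)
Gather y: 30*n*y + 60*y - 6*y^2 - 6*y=-6*y^2 + y*(30*n + 54)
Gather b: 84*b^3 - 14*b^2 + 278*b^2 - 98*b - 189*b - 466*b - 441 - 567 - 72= 84*b^3 + 264*b^2 - 753*b - 1080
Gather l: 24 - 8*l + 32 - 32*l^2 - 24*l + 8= -32*l^2 - 32*l + 64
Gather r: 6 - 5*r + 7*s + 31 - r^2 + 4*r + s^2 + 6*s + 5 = -r^2 - r + s^2 + 13*s + 42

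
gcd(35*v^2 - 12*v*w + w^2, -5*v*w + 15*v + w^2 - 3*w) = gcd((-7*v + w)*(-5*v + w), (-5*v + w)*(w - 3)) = 5*v - w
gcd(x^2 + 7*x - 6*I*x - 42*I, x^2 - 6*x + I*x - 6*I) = 1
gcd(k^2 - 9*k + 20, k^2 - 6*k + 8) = k - 4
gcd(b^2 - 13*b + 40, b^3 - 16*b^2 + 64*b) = b - 8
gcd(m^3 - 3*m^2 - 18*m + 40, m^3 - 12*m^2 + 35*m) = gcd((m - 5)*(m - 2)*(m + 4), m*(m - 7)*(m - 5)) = m - 5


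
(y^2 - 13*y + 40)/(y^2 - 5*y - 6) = (-y^2 + 13*y - 40)/(-y^2 + 5*y + 6)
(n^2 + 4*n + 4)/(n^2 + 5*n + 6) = (n + 2)/(n + 3)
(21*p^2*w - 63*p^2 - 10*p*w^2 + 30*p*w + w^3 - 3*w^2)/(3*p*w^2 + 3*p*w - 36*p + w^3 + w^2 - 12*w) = (21*p^2 - 10*p*w + w^2)/(3*p*w + 12*p + w^2 + 4*w)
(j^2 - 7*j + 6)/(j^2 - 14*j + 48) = (j - 1)/(j - 8)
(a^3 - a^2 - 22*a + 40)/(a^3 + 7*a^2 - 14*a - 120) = (a - 2)/(a + 6)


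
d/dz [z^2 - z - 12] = 2*z - 1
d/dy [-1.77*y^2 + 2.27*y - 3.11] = 2.27 - 3.54*y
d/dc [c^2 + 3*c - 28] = 2*c + 3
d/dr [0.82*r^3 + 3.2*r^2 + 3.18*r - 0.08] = 2.46*r^2 + 6.4*r + 3.18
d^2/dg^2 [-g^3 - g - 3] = -6*g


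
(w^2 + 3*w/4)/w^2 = (w + 3/4)/w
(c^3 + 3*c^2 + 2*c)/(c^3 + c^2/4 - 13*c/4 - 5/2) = 4*c*(c + 2)/(4*c^2 - 3*c - 10)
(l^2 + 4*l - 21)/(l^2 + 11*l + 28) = (l - 3)/(l + 4)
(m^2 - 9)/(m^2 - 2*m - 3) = (m + 3)/(m + 1)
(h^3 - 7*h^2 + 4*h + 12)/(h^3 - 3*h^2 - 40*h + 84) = (h^2 - 5*h - 6)/(h^2 - h - 42)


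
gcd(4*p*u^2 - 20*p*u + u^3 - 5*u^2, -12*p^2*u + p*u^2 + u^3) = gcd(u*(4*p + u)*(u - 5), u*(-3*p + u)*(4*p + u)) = 4*p*u + u^2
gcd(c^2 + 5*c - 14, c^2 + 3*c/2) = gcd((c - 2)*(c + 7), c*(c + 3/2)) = 1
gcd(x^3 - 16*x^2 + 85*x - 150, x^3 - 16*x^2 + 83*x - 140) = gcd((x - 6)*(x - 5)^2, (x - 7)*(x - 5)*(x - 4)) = x - 5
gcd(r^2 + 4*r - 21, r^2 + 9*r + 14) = r + 7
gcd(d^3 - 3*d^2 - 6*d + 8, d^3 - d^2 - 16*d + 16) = d^2 - 5*d + 4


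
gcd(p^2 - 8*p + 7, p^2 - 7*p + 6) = p - 1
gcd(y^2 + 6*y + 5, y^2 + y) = y + 1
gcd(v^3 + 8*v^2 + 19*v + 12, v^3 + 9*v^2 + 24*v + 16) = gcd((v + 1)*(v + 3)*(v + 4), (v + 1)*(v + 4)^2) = v^2 + 5*v + 4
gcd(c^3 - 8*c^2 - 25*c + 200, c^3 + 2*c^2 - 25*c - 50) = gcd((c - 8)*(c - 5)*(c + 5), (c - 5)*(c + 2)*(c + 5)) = c^2 - 25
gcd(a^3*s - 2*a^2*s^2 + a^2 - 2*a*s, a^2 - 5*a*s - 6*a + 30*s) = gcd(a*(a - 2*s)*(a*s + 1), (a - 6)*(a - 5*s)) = 1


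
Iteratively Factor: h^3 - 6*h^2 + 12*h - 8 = (h - 2)*(h^2 - 4*h + 4) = (h - 2)^2*(h - 2)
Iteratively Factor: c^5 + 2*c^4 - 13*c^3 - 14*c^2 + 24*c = (c - 3)*(c^4 + 5*c^3 + 2*c^2 - 8*c) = c*(c - 3)*(c^3 + 5*c^2 + 2*c - 8) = c*(c - 3)*(c + 2)*(c^2 + 3*c - 4) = c*(c - 3)*(c + 2)*(c + 4)*(c - 1)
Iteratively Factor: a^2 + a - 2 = (a - 1)*(a + 2)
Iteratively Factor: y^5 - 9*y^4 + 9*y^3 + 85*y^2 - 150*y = (y - 5)*(y^4 - 4*y^3 - 11*y^2 + 30*y) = (y - 5)^2*(y^3 + y^2 - 6*y) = y*(y - 5)^2*(y^2 + y - 6) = y*(y - 5)^2*(y - 2)*(y + 3)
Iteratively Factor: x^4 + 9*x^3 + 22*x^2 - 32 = (x - 1)*(x^3 + 10*x^2 + 32*x + 32) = (x - 1)*(x + 4)*(x^2 + 6*x + 8) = (x - 1)*(x + 4)^2*(x + 2)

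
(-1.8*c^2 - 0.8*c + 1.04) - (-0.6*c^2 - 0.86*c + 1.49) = -1.2*c^2 + 0.0599999999999999*c - 0.45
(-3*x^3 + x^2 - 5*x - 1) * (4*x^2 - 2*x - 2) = -12*x^5 + 10*x^4 - 16*x^3 + 4*x^2 + 12*x + 2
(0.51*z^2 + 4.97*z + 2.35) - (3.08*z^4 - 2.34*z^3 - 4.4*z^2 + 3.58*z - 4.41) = -3.08*z^4 + 2.34*z^3 + 4.91*z^2 + 1.39*z + 6.76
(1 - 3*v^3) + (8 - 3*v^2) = -3*v^3 - 3*v^2 + 9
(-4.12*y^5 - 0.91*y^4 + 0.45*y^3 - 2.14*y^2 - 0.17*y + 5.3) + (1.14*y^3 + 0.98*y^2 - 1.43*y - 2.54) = -4.12*y^5 - 0.91*y^4 + 1.59*y^3 - 1.16*y^2 - 1.6*y + 2.76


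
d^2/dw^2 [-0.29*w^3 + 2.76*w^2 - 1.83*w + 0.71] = 5.52 - 1.74*w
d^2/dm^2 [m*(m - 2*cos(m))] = 2*m*cos(m) + 4*sin(m) + 2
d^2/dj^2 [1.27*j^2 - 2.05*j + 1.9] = 2.54000000000000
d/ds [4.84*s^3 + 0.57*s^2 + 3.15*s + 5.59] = 14.52*s^2 + 1.14*s + 3.15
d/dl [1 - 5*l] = -5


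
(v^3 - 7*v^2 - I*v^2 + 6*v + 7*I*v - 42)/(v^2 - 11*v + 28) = (v^2 - I*v + 6)/(v - 4)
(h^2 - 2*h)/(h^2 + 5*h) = (h - 2)/(h + 5)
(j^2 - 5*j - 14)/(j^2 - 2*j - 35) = (j + 2)/(j + 5)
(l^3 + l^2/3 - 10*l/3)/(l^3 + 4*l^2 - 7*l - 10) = l*(3*l^2 + l - 10)/(3*(l^3 + 4*l^2 - 7*l - 10))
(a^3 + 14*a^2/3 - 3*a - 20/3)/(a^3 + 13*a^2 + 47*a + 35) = (a - 4/3)/(a + 7)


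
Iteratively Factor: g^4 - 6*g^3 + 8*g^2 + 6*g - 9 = (g + 1)*(g^3 - 7*g^2 + 15*g - 9) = (g - 1)*(g + 1)*(g^2 - 6*g + 9) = (g - 3)*(g - 1)*(g + 1)*(g - 3)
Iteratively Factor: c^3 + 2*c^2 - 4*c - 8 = (c + 2)*(c^2 - 4) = (c - 2)*(c + 2)*(c + 2)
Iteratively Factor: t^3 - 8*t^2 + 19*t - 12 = (t - 1)*(t^2 - 7*t + 12) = (t - 4)*(t - 1)*(t - 3)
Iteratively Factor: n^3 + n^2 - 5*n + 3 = (n + 3)*(n^2 - 2*n + 1) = (n - 1)*(n + 3)*(n - 1)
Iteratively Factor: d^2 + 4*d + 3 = (d + 1)*(d + 3)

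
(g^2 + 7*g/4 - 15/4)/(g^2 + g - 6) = (g - 5/4)/(g - 2)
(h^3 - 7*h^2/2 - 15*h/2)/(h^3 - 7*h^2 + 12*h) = (2*h^2 - 7*h - 15)/(2*(h^2 - 7*h + 12))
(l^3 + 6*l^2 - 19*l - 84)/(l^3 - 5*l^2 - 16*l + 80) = (l^2 + 10*l + 21)/(l^2 - l - 20)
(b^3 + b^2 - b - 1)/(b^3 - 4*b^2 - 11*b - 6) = (b - 1)/(b - 6)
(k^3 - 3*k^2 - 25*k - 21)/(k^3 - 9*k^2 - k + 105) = (k + 1)/(k - 5)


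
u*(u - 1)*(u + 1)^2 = u^4 + u^3 - u^2 - u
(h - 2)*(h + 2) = h^2 - 4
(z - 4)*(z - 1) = z^2 - 5*z + 4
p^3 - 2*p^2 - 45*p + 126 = (p - 6)*(p - 3)*(p + 7)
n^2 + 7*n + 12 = (n + 3)*(n + 4)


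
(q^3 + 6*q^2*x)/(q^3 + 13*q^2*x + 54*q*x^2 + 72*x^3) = q^2/(q^2 + 7*q*x + 12*x^2)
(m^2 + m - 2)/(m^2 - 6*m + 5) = (m + 2)/(m - 5)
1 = 1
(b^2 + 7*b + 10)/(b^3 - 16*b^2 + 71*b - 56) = (b^2 + 7*b + 10)/(b^3 - 16*b^2 + 71*b - 56)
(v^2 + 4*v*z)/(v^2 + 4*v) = (v + 4*z)/(v + 4)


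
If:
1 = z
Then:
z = 1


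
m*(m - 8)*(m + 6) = m^3 - 2*m^2 - 48*m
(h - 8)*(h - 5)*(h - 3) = h^3 - 16*h^2 + 79*h - 120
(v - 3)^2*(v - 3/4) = v^3 - 27*v^2/4 + 27*v/2 - 27/4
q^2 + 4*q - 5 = (q - 1)*(q + 5)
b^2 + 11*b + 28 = (b + 4)*(b + 7)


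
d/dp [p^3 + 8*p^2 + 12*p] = 3*p^2 + 16*p + 12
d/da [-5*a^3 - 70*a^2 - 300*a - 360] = -15*a^2 - 140*a - 300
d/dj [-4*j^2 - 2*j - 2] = -8*j - 2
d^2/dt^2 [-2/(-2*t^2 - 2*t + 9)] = 8*(-2*t^2 - 2*t + 2*(2*t + 1)^2 + 9)/(2*t^2 + 2*t - 9)^3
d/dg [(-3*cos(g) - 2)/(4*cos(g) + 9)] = 19*sin(g)/(4*cos(g) + 9)^2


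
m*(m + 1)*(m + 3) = m^3 + 4*m^2 + 3*m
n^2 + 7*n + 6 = (n + 1)*(n + 6)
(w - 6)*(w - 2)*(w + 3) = w^3 - 5*w^2 - 12*w + 36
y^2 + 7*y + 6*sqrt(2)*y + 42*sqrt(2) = (y + 7)*(y + 6*sqrt(2))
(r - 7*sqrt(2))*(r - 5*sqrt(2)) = r^2 - 12*sqrt(2)*r + 70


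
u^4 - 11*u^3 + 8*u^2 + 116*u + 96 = (u - 8)*(u - 6)*(u + 1)*(u + 2)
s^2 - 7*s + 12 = (s - 4)*(s - 3)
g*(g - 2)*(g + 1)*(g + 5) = g^4 + 4*g^3 - 7*g^2 - 10*g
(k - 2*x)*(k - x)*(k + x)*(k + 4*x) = k^4 + 2*k^3*x - 9*k^2*x^2 - 2*k*x^3 + 8*x^4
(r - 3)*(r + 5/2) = r^2 - r/2 - 15/2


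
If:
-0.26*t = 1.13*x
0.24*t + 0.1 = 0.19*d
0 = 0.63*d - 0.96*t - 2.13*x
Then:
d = -0.76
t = -1.02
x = 0.23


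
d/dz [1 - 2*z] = -2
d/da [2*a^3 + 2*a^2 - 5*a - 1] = 6*a^2 + 4*a - 5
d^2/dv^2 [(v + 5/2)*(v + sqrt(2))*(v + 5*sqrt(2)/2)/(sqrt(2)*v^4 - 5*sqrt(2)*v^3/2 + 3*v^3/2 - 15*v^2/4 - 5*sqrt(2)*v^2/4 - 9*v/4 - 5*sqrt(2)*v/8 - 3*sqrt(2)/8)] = 4*(256*v^9 + 1920*v^8 + 2688*sqrt(2)*v^8 + 7872*v^7 + 9600*sqrt(2)*v^7 - 29536*sqrt(2)*v^6 + 36480*v^6 - 156336*v^5 + 61440*sqrt(2)*v^5 - 100680*sqrt(2)*v^4 + 163800*v^4 + 22596*v^3 + 109160*sqrt(2)*v^3 + 54774*sqrt(2)*v^2 + 84360*v^2 + 27858*v + 21600*sqrt(2)*v + 1311*sqrt(2) + 5750)/(512*sqrt(2)*v^12 - 3840*sqrt(2)*v^11 + 2304*v^11 - 17280*v^10 + 9408*sqrt(2)*v^10 - 12320*sqrt(2)*v^9 + 34848*v^9 + 720*v^8 + 19680*sqrt(2)*v^8 - 20376*v^7 + 1920*sqrt(2)*v^7 - 39340*sqrt(2)*v^6 - 26100*v^6 - 48816*v^5 - 32070*sqrt(2)*v^5 - 33030*v^4 - 18300*sqrt(2)*v^4 - 8855*sqrt(2)*v^3 - 9882*v^3 - 1953*sqrt(2)*v^2 - 2430*v^2 - 486*v - 135*sqrt(2)*v - 27*sqrt(2))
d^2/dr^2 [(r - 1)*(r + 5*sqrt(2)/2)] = 2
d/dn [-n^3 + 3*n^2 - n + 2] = -3*n^2 + 6*n - 1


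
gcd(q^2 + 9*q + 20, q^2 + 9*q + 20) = q^2 + 9*q + 20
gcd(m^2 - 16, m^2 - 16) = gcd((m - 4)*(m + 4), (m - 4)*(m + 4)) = m^2 - 16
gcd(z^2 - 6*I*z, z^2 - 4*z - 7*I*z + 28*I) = 1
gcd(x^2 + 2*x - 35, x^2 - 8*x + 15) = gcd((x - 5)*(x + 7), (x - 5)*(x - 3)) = x - 5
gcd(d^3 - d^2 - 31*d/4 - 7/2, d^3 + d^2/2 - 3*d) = d + 2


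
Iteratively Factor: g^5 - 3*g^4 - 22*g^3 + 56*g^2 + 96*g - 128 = (g - 4)*(g^4 + g^3 - 18*g^2 - 16*g + 32) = (g - 4)*(g + 2)*(g^3 - g^2 - 16*g + 16) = (g - 4)*(g - 1)*(g + 2)*(g^2 - 16) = (g - 4)^2*(g - 1)*(g + 2)*(g + 4)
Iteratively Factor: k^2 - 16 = (k - 4)*(k + 4)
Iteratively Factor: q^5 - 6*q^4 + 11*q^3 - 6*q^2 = (q)*(q^4 - 6*q^3 + 11*q^2 - 6*q) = q*(q - 3)*(q^3 - 3*q^2 + 2*q) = q*(q - 3)*(q - 2)*(q^2 - q) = q^2*(q - 3)*(q - 2)*(q - 1)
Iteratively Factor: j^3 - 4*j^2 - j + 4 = (j - 1)*(j^2 - 3*j - 4) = (j - 4)*(j - 1)*(j + 1)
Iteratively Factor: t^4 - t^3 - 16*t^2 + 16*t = (t)*(t^3 - t^2 - 16*t + 16) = t*(t + 4)*(t^2 - 5*t + 4) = t*(t - 1)*(t + 4)*(t - 4)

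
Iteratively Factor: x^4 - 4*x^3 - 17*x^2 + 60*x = (x - 5)*(x^3 + x^2 - 12*x) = (x - 5)*(x + 4)*(x^2 - 3*x) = x*(x - 5)*(x + 4)*(x - 3)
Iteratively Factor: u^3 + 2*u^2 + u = (u)*(u^2 + 2*u + 1) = u*(u + 1)*(u + 1)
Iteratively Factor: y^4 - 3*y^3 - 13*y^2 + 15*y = (y + 3)*(y^3 - 6*y^2 + 5*y) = y*(y + 3)*(y^2 - 6*y + 5) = y*(y - 5)*(y + 3)*(y - 1)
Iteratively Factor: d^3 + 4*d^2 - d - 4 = (d - 1)*(d^2 + 5*d + 4) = (d - 1)*(d + 1)*(d + 4)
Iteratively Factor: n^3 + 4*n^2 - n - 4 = (n + 1)*(n^2 + 3*n - 4) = (n - 1)*(n + 1)*(n + 4)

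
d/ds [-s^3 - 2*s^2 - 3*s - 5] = -3*s^2 - 4*s - 3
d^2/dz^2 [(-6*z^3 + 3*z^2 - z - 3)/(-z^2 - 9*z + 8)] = 2*(562*z^3 - 1359*z^2 + 1257*z + 147)/(z^6 + 27*z^5 + 219*z^4 + 297*z^3 - 1752*z^2 + 1728*z - 512)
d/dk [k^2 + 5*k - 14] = 2*k + 5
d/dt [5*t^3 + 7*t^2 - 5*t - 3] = 15*t^2 + 14*t - 5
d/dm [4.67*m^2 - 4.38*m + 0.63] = 9.34*m - 4.38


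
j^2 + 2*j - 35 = (j - 5)*(j + 7)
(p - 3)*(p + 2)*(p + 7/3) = p^3 + 4*p^2/3 - 25*p/3 - 14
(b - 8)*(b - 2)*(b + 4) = b^3 - 6*b^2 - 24*b + 64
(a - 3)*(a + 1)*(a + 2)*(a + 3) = a^4 + 3*a^3 - 7*a^2 - 27*a - 18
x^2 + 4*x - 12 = (x - 2)*(x + 6)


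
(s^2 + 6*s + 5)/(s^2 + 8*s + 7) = (s + 5)/(s + 7)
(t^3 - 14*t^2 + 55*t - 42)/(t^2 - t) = t - 13 + 42/t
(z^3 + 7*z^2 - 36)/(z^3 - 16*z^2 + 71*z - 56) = (z^3 + 7*z^2 - 36)/(z^3 - 16*z^2 + 71*z - 56)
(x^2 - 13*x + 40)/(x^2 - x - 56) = (x - 5)/(x + 7)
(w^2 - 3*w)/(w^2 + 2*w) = (w - 3)/(w + 2)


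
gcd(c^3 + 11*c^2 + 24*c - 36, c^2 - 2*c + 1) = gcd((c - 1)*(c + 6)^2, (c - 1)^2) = c - 1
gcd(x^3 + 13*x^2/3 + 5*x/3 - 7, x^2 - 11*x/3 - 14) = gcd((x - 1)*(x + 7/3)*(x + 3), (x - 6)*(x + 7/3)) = x + 7/3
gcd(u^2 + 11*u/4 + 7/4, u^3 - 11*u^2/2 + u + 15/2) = u + 1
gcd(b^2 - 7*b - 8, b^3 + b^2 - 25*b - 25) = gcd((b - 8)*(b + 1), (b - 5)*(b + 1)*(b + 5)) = b + 1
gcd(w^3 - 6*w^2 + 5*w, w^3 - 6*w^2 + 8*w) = w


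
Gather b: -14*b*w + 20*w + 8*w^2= -14*b*w + 8*w^2 + 20*w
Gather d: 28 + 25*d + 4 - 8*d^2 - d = -8*d^2 + 24*d + 32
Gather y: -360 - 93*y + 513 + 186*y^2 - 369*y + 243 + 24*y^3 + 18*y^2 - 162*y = 24*y^3 + 204*y^2 - 624*y + 396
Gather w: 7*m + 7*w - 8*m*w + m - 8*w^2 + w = 8*m - 8*w^2 + w*(8 - 8*m)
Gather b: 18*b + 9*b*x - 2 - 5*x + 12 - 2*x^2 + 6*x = b*(9*x + 18) - 2*x^2 + x + 10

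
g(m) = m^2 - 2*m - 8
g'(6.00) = 10.00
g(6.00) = 16.00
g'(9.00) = 16.00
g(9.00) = 55.00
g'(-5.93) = -13.86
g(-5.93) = 39.02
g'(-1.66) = -5.32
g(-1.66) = -1.92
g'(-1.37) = -4.74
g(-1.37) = -3.38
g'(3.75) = 5.50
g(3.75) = -1.44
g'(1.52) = 1.04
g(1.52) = -8.73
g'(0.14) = -1.72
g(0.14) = -8.26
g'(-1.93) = -5.86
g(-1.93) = -0.42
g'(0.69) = -0.62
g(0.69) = -8.90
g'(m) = 2*m - 2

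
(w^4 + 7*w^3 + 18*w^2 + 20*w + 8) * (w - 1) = w^5 + 6*w^4 + 11*w^3 + 2*w^2 - 12*w - 8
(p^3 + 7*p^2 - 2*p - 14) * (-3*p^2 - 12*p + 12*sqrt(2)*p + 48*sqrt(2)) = -3*p^5 - 33*p^4 + 12*sqrt(2)*p^4 - 78*p^3 + 132*sqrt(2)*p^3 + 66*p^2 + 312*sqrt(2)*p^2 - 264*sqrt(2)*p + 168*p - 672*sqrt(2)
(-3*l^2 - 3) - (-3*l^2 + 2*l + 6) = -2*l - 9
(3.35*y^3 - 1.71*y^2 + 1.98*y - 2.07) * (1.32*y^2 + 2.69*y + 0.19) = 4.422*y^5 + 6.7543*y^4 - 1.3498*y^3 + 2.2689*y^2 - 5.1921*y - 0.3933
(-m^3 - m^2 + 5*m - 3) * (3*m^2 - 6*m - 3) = -3*m^5 + 3*m^4 + 24*m^3 - 36*m^2 + 3*m + 9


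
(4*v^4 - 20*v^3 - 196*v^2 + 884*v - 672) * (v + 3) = 4*v^5 - 8*v^4 - 256*v^3 + 296*v^2 + 1980*v - 2016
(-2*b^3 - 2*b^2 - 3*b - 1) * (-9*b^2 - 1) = 18*b^5 + 18*b^4 + 29*b^3 + 11*b^2 + 3*b + 1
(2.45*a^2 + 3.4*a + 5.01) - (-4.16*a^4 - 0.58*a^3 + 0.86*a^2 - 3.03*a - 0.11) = 4.16*a^4 + 0.58*a^3 + 1.59*a^2 + 6.43*a + 5.12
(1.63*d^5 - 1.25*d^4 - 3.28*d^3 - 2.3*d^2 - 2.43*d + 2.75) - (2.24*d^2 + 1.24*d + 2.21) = 1.63*d^5 - 1.25*d^4 - 3.28*d^3 - 4.54*d^2 - 3.67*d + 0.54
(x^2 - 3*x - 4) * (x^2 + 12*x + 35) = x^4 + 9*x^3 - 5*x^2 - 153*x - 140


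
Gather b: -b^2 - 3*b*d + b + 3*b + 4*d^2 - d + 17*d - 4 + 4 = -b^2 + b*(4 - 3*d) + 4*d^2 + 16*d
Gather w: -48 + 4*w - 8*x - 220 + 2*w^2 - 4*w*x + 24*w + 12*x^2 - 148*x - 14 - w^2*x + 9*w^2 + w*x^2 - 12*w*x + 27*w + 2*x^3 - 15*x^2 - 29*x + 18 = w^2*(11 - x) + w*(x^2 - 16*x + 55) + 2*x^3 - 3*x^2 - 185*x - 264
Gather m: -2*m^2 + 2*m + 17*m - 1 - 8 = -2*m^2 + 19*m - 9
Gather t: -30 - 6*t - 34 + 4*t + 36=-2*t - 28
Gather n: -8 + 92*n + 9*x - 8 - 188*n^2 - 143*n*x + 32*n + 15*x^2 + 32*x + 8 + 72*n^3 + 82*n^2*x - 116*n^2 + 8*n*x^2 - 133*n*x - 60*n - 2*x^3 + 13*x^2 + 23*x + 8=72*n^3 + n^2*(82*x - 304) + n*(8*x^2 - 276*x + 64) - 2*x^3 + 28*x^2 + 64*x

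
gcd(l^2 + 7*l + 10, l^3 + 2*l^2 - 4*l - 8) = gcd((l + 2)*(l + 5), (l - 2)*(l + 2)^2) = l + 2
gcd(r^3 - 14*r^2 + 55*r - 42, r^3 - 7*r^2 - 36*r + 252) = r^2 - 13*r + 42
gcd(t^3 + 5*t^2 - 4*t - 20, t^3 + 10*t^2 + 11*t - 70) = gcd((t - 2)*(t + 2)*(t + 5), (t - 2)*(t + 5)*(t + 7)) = t^2 + 3*t - 10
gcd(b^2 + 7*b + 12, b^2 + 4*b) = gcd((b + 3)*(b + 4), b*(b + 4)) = b + 4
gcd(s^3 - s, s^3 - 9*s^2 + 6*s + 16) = s + 1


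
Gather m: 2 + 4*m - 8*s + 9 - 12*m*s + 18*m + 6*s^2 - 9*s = m*(22 - 12*s) + 6*s^2 - 17*s + 11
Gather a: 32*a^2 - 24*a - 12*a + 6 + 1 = 32*a^2 - 36*a + 7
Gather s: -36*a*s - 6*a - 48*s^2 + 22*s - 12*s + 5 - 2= -6*a - 48*s^2 + s*(10 - 36*a) + 3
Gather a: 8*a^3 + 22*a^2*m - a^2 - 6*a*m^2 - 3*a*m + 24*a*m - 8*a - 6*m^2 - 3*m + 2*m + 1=8*a^3 + a^2*(22*m - 1) + a*(-6*m^2 + 21*m - 8) - 6*m^2 - m + 1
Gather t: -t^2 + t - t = -t^2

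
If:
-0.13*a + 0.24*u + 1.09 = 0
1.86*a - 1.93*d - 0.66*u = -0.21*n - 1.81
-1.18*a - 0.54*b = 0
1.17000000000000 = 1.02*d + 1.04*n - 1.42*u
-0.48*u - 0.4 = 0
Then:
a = 6.85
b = -14.96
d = 7.07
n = -6.94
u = -0.83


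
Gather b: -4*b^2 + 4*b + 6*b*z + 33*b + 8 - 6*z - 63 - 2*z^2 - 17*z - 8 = -4*b^2 + b*(6*z + 37) - 2*z^2 - 23*z - 63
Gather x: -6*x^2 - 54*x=-6*x^2 - 54*x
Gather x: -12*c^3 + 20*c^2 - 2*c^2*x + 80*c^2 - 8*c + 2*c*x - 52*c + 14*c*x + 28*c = -12*c^3 + 100*c^2 - 32*c + x*(-2*c^2 + 16*c)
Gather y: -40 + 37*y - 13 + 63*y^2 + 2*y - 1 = 63*y^2 + 39*y - 54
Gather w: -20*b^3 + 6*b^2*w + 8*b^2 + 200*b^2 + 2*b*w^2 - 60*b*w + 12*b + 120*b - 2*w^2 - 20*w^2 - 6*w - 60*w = -20*b^3 + 208*b^2 + 132*b + w^2*(2*b - 22) + w*(6*b^2 - 60*b - 66)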